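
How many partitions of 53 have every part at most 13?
p(53, parts ≤ 13) = 169919

Use the recurrence p(n, m) = p(n, m−1) + p(n−m, m): either the largest part is < m (count p(n, m−1)) or the largest part is exactly m (remove one copy of m, count p(n−m, m)). With p(0, ·) = 1 this gives p(53, parts ≤ 13) = 169919. (By conjugating Young diagrams, this also counts partitions of 53 into at most 13 parts.)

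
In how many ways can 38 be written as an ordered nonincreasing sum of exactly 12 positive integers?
p(38, 12 parts) = 2063

Partitions of n into exactly k parts are in bijection with partitions of n − k into at most k parts (subtract 1 from each part). So p(38, exactly 12) = p(26, parts ≤ 12). Computing via the recurrence p(m, j) = p(m, j−1) + p(m−j, j) gives 2063.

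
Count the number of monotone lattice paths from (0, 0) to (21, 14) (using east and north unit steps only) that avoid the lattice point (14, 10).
Number of paths = 1672744920

Total paths from (0, 0) to (21, 14): C(35, 21) = 2319959400. Paths through (14, 10): (paths (0, 0) → (14, 10)) × (paths (14, 10) → (21, 14)) = C(24, 14) · C(11, 7) = 1961256 · 330 = 647214480. Avoidance count = 2319959400 − 647214480 = 1672744920.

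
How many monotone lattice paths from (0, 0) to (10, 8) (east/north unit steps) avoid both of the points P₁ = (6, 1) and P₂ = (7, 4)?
Number of paths = 30878

Inclusion–exclusion. Total paths: C(18, 10) = 43758. Through P₁: C(7, 6)·C(11, 4) = 2310. Through P₂: C(11, 7)·C(7, 3) = 11550. Since P₁ is strictly southwest of P₂, a monotone path through both must visit P₁ then P₂; paths through both = C(7, 6)·C(4, 1)·C(7, 3) = 980. Avoid both = 43758 − 2310 − 11550 + 980 = 30878.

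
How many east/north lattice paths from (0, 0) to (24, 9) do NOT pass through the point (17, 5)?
Number of paths = 29876880

Total paths from (0, 0) to (24, 9): C(33, 24) = 38567100. Paths through (17, 5): (paths (0, 0) → (17, 5)) × (paths (17, 5) → (24, 9)) = C(22, 17) · C(11, 7) = 26334 · 330 = 8690220. Avoidance count = 38567100 − 8690220 = 29876880.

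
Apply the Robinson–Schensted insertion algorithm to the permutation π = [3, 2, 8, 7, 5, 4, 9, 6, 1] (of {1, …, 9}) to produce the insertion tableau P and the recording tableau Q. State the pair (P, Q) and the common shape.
P = [1, 4, 6] / [2, 5, 9] / [3] / [7] / [8];  Q = [1, 3, 7] / [2, 4, 8] / [5] / [6] / [9];  common shape = (3, 3, 1, 1, 1)

Row-insert the values π_1, π_2, … into P one at a time, bumping the leftmost entry strictly greater than the inserted value down to the next row. The recording tableau Q records, in position (i, j), the step at which that cell was added to P.
  Insert 3 (step 1): P = [3];  Q = [1]
  Insert 2 (step 2): P = [2] / [3];  Q = [1] / [2]
  Insert 8 (step 3): P = [2, 8] / [3];  Q = [1, 3] / [2]
  Insert 7 (step 4): P = [2, 7] / [3, 8];  Q = [1, 3] / [2, 4]
  Insert 5 (step 5): P = [2, 5] / [3, 7] / [8];  Q = [1, 3] / [2, 4] / [5]
  Insert 4 (step 6): P = [2, 4] / [3, 5] / [7] / [8];  Q = [1, 3] / [2, 4] / [5] / [6]
  Insert 9 (step 7): P = [2, 4, 9] / [3, 5] / [7] / [8];  Q = [1, 3, 7] / [2, 4] / [5] / [6]
  Insert 6 (step 8): P = [2, 4, 6] / [3, 5, 9] / [7] / [8];  Q = [1, 3, 7] / [2, 4, 8] / [5] / [6]
  Insert 1 (step 9): P = [1, 4, 6] / [2, 5, 9] / [3] / [7] / [8];  Q = [1, 3, 7] / [2, 4, 8] / [5] / [6] / [9]
Final shape: (3, 3, 1, 1, 1).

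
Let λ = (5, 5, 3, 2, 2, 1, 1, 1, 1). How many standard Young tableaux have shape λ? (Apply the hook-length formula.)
# SYT of shape (5, 5, 3, 2, 2, 1, 1, 1, 1) = 335758500

Hook-length formula: f^λ = n! / Π hook(c), product over all cells c of the Young diagram. For λ = (5, 5, 3, 2, 2, 1, 1, 1, 1), n = 21 boxes. Hook lengths by row (left-to-right, top-to-bottom): [13, 8, 5, 3, 2]; [12, 7, 4, 2, 1]; [9, 4, 1]; [7, 2]; [6, 1]; [4]; [3]; [2]; [1]. Product of hooks = 152165744640. So f^λ = 21! / 152165744640 = 51090942171709440000 / 152165744640 = 335758500.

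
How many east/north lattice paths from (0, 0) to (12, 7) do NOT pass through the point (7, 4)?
Number of paths = 31908

Total paths from (0, 0) to (12, 7): C(19, 12) = 50388. Paths through (7, 4): (paths (0, 0) → (7, 4)) × (paths (7, 4) → (12, 7)) = C(11, 7) · C(8, 5) = 330 · 56 = 18480. Avoidance count = 50388 − 18480 = 31908.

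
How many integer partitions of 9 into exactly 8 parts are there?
p(9, 8 parts) = 1

Partitions of n into exactly k parts ↔ partitions of n − k into at most k parts (subtract 1 from each part). For n = 9, k = 8, the partitions are: 2+1+1+1+1+1+1+1. Count = 1.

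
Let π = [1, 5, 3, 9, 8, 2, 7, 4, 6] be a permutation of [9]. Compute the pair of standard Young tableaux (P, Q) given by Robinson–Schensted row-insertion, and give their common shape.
P = [1, 2, 4, 6] / [3, 7] / [5, 8] / [9];  Q = [1, 2, 4, 9] / [3, 5] / [6, 7] / [8];  common shape = (4, 2, 2, 1)

Row-insert the values π_1, π_2, … into P one at a time, bumping the leftmost entry strictly greater than the inserted value down to the next row. The recording tableau Q records, in position (i, j), the step at which that cell was added to P.
  Insert 1 (step 1): P = [1];  Q = [1]
  Insert 5 (step 2): P = [1, 5];  Q = [1, 2]
  Insert 3 (step 3): P = [1, 3] / [5];  Q = [1, 2] / [3]
  Insert 9 (step 4): P = [1, 3, 9] / [5];  Q = [1, 2, 4] / [3]
  Insert 8 (step 5): P = [1, 3, 8] / [5, 9];  Q = [1, 2, 4] / [3, 5]
  Insert 2 (step 6): P = [1, 2, 8] / [3, 9] / [5];  Q = [1, 2, 4] / [3, 5] / [6]
  Insert 7 (step 7): P = [1, 2, 7] / [3, 8] / [5, 9];  Q = [1, 2, 4] / [3, 5] / [6, 7]
  Insert 4 (step 8): P = [1, 2, 4] / [3, 7] / [5, 8] / [9];  Q = [1, 2, 4] / [3, 5] / [6, 7] / [8]
  Insert 6 (step 9): P = [1, 2, 4, 6] / [3, 7] / [5, 8] / [9];  Q = [1, 2, 4, 9] / [3, 5] / [6, 7] / [8]
Final shape: (4, 2, 2, 1).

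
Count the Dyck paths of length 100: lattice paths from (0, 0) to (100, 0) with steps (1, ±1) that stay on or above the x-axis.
C_50 = 1978261657756160653623774456

These Dyck paths are counted by the Catalan number C_n = (1/(n + 1)) · C(2n, n). For n = 50: C_50 = (1/51) · C(100, 50) = 100891344545564193334812497256/51 = 1978261657756160653623774456.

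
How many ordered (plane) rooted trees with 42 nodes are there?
C_41 = 10113918591637898134020

These ordered rooted trees are counted by the Catalan number C_n = (1/(n + 1)) · C(2n, n). For n = 41: C_41 = (1/42) · C(82, 41) = 424784580848791721628840/42 = 10113918591637898134020.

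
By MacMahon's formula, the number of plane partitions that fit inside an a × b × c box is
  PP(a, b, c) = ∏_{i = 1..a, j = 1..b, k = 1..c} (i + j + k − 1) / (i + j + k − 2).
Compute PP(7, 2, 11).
PP(7, 2, 11) = 200443464

Evaluate the triple product over i = 1..7, j = 1..2, k = 1..11. The factors are (2/1) · (3/2) · (4/3) · (5/4) · (6/5) · (7/6) · (8/7) · (9/8) · … (154 factors total). The numerators and denominators telescope so the product is an integer; carrying out the multiplication exactly gives PP(7, 2, 11) = 200443464.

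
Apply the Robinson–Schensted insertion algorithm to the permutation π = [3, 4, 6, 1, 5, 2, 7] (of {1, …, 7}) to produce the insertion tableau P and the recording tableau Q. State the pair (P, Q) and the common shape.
P = [1, 2, 5, 7] / [3, 4] / [6];  Q = [1, 2, 3, 7] / [4, 5] / [6];  common shape = (4, 2, 1)

Row-insert the values π_1, π_2, … into P one at a time, bumping the leftmost entry strictly greater than the inserted value down to the next row. The recording tableau Q records, in position (i, j), the step at which that cell was added to P.
  Insert 3 (step 1): P = [3];  Q = [1]
  Insert 4 (step 2): P = [3, 4];  Q = [1, 2]
  Insert 6 (step 3): P = [3, 4, 6];  Q = [1, 2, 3]
  Insert 1 (step 4): P = [1, 4, 6] / [3];  Q = [1, 2, 3] / [4]
  Insert 5 (step 5): P = [1, 4, 5] / [3, 6];  Q = [1, 2, 3] / [4, 5]
  Insert 2 (step 6): P = [1, 2, 5] / [3, 4] / [6];  Q = [1, 2, 3] / [4, 5] / [6]
  Insert 7 (step 7): P = [1, 2, 5, 7] / [3, 4] / [6];  Q = [1, 2, 3, 7] / [4, 5] / [6]
Final shape: (4, 2, 1).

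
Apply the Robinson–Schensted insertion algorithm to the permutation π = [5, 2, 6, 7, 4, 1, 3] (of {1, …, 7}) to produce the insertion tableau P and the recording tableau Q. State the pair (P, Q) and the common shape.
P = [1, 3, 7] / [2, 4] / [5, 6];  Q = [1, 3, 4] / [2, 5] / [6, 7];  common shape = (3, 2, 2)

Row-insert the values π_1, π_2, … into P one at a time, bumping the leftmost entry strictly greater than the inserted value down to the next row. The recording tableau Q records, in position (i, j), the step at which that cell was added to P.
  Insert 5 (step 1): P = [5];  Q = [1]
  Insert 2 (step 2): P = [2] / [5];  Q = [1] / [2]
  Insert 6 (step 3): P = [2, 6] / [5];  Q = [1, 3] / [2]
  Insert 7 (step 4): P = [2, 6, 7] / [5];  Q = [1, 3, 4] / [2]
  Insert 4 (step 5): P = [2, 4, 7] / [5, 6];  Q = [1, 3, 4] / [2, 5]
  Insert 1 (step 6): P = [1, 4, 7] / [2, 6] / [5];  Q = [1, 3, 4] / [2, 5] / [6]
  Insert 3 (step 7): P = [1, 3, 7] / [2, 4] / [5, 6];  Q = [1, 3, 4] / [2, 5] / [6, 7]
Final shape: (3, 2, 2).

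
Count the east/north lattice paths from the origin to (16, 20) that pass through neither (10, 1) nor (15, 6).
Number of paths = 7305151630

Inclusion–exclusion. Total paths: C(36, 16) = 7307872110. Through P₁: C(11, 10)·C(25, 6) = 1948100. Through P₂: C(21, 15)·C(15, 1) = 813960. Since P₁ is strictly southwest of P₂, a monotone path through both must visit P₁ then P₂; paths through both = C(11, 10)·C(10, 5)·C(15, 1) = 41580. Avoid both = 7307872110 − 1948100 − 813960 + 41580 = 7305151630.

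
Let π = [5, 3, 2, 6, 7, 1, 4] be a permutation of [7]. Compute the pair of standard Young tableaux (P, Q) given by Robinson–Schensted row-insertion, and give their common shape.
P = [1, 4, 7] / [2, 6] / [3] / [5];  Q = [1, 4, 5] / [2, 7] / [3] / [6];  common shape = (3, 2, 1, 1)

Row-insert the values π_1, π_2, … into P one at a time, bumping the leftmost entry strictly greater than the inserted value down to the next row. The recording tableau Q records, in position (i, j), the step at which that cell was added to P.
  Insert 5 (step 1): P = [5];  Q = [1]
  Insert 3 (step 2): P = [3] / [5];  Q = [1] / [2]
  Insert 2 (step 3): P = [2] / [3] / [5];  Q = [1] / [2] / [3]
  Insert 6 (step 4): P = [2, 6] / [3] / [5];  Q = [1, 4] / [2] / [3]
  Insert 7 (step 5): P = [2, 6, 7] / [3] / [5];  Q = [1, 4, 5] / [2] / [3]
  Insert 1 (step 6): P = [1, 6, 7] / [2] / [3] / [5];  Q = [1, 4, 5] / [2] / [3] / [6]
  Insert 4 (step 7): P = [1, 4, 7] / [2, 6] / [3] / [5];  Q = [1, 4, 5] / [2, 7] / [3] / [6]
Final shape: (3, 2, 1, 1).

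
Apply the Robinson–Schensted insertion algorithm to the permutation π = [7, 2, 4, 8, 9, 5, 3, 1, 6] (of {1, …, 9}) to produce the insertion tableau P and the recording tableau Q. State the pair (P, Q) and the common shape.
P = [1, 3, 5, 6] / [2, 8, 9] / [4] / [7];  Q = [1, 3, 4, 5] / [2, 6, 9] / [7] / [8];  common shape = (4, 3, 1, 1)

Row-insert the values π_1, π_2, … into P one at a time, bumping the leftmost entry strictly greater than the inserted value down to the next row. The recording tableau Q records, in position (i, j), the step at which that cell was added to P.
  Insert 7 (step 1): P = [7];  Q = [1]
  Insert 2 (step 2): P = [2] / [7];  Q = [1] / [2]
  Insert 4 (step 3): P = [2, 4] / [7];  Q = [1, 3] / [2]
  Insert 8 (step 4): P = [2, 4, 8] / [7];  Q = [1, 3, 4] / [2]
  Insert 9 (step 5): P = [2, 4, 8, 9] / [7];  Q = [1, 3, 4, 5] / [2]
  Insert 5 (step 6): P = [2, 4, 5, 9] / [7, 8];  Q = [1, 3, 4, 5] / [2, 6]
  Insert 3 (step 7): P = [2, 3, 5, 9] / [4, 8] / [7];  Q = [1, 3, 4, 5] / [2, 6] / [7]
  Insert 1 (step 8): P = [1, 3, 5, 9] / [2, 8] / [4] / [7];  Q = [1, 3, 4, 5] / [2, 6] / [7] / [8]
  Insert 6 (step 9): P = [1, 3, 5, 6] / [2, 8, 9] / [4] / [7];  Q = [1, 3, 4, 5] / [2, 6, 9] / [7] / [8]
Final shape: (4, 3, 1, 1).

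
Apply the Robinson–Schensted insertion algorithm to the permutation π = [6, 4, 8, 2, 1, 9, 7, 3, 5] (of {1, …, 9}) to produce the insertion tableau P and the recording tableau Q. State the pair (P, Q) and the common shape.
P = [1, 3, 5] / [2, 7, 9] / [4, 8] / [6];  Q = [1, 3, 6] / [2, 7, 9] / [4, 8] / [5];  common shape = (3, 3, 2, 1)

Row-insert the values π_1, π_2, … into P one at a time, bumping the leftmost entry strictly greater than the inserted value down to the next row. The recording tableau Q records, in position (i, j), the step at which that cell was added to P.
  Insert 6 (step 1): P = [6];  Q = [1]
  Insert 4 (step 2): P = [4] / [6];  Q = [1] / [2]
  Insert 8 (step 3): P = [4, 8] / [6];  Q = [1, 3] / [2]
  Insert 2 (step 4): P = [2, 8] / [4] / [6];  Q = [1, 3] / [2] / [4]
  Insert 1 (step 5): P = [1, 8] / [2] / [4] / [6];  Q = [1, 3] / [2] / [4] / [5]
  Insert 9 (step 6): P = [1, 8, 9] / [2] / [4] / [6];  Q = [1, 3, 6] / [2] / [4] / [5]
  Insert 7 (step 7): P = [1, 7, 9] / [2, 8] / [4] / [6];  Q = [1, 3, 6] / [2, 7] / [4] / [5]
  Insert 3 (step 8): P = [1, 3, 9] / [2, 7] / [4, 8] / [6];  Q = [1, 3, 6] / [2, 7] / [4, 8] / [5]
  Insert 5 (step 9): P = [1, 3, 5] / [2, 7, 9] / [4, 8] / [6];  Q = [1, 3, 6] / [2, 7, 9] / [4, 8] / [5]
Final shape: (3, 3, 2, 1).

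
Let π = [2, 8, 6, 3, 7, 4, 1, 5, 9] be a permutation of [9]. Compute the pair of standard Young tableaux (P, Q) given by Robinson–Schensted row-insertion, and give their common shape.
P = [1, 3, 4, 5, 9] / [2, 7] / [6] / [8];  Q = [1, 2, 5, 8, 9] / [3, 6] / [4] / [7];  common shape = (5, 2, 1, 1)

Row-insert the values π_1, π_2, … into P one at a time, bumping the leftmost entry strictly greater than the inserted value down to the next row. The recording tableau Q records, in position (i, j), the step at which that cell was added to P.
  Insert 2 (step 1): P = [2];  Q = [1]
  Insert 8 (step 2): P = [2, 8];  Q = [1, 2]
  Insert 6 (step 3): P = [2, 6] / [8];  Q = [1, 2] / [3]
  Insert 3 (step 4): P = [2, 3] / [6] / [8];  Q = [1, 2] / [3] / [4]
  Insert 7 (step 5): P = [2, 3, 7] / [6] / [8];  Q = [1, 2, 5] / [3] / [4]
  Insert 4 (step 6): P = [2, 3, 4] / [6, 7] / [8];  Q = [1, 2, 5] / [3, 6] / [4]
  Insert 1 (step 7): P = [1, 3, 4] / [2, 7] / [6] / [8];  Q = [1, 2, 5] / [3, 6] / [4] / [7]
  Insert 5 (step 8): P = [1, 3, 4, 5] / [2, 7] / [6] / [8];  Q = [1, 2, 5, 8] / [3, 6] / [4] / [7]
  Insert 9 (step 9): P = [1, 3, 4, 5, 9] / [2, 7] / [6] / [8];  Q = [1, 2, 5, 8, 9] / [3, 6] / [4] / [7]
Final shape: (5, 2, 1, 1).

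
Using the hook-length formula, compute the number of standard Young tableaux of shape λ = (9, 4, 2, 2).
# SYT of shape (9, 4, 2, 2) = 556920

Hook-length formula: f^λ = n! / Π hook(c), product over all cells c of the Young diagram. For λ = (9, 4, 2, 2), n = 17 boxes. Hook lengths by row (left-to-right, top-to-bottom): [12, 11, 8, 7, 5, 4, 3, 2, 1]; [6, 5, 2, 1]; [3, 2]; [2, 1]. Product of hooks = 638668800. So f^λ = 17! / 638668800 = 355687428096000 / 638668800 = 556920.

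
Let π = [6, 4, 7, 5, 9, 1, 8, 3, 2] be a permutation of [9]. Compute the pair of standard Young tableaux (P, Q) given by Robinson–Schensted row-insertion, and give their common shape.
P = [1, 2, 8] / [3, 5, 9] / [4, 7] / [6];  Q = [1, 3, 5] / [2, 4, 7] / [6, 8] / [9];  common shape = (3, 3, 2, 1)

Row-insert the values π_1, π_2, … into P one at a time, bumping the leftmost entry strictly greater than the inserted value down to the next row. The recording tableau Q records, in position (i, j), the step at which that cell was added to P.
  Insert 6 (step 1): P = [6];  Q = [1]
  Insert 4 (step 2): P = [4] / [6];  Q = [1] / [2]
  Insert 7 (step 3): P = [4, 7] / [6];  Q = [1, 3] / [2]
  Insert 5 (step 4): P = [4, 5] / [6, 7];  Q = [1, 3] / [2, 4]
  Insert 9 (step 5): P = [4, 5, 9] / [6, 7];  Q = [1, 3, 5] / [2, 4]
  Insert 1 (step 6): P = [1, 5, 9] / [4, 7] / [6];  Q = [1, 3, 5] / [2, 4] / [6]
  Insert 8 (step 7): P = [1, 5, 8] / [4, 7, 9] / [6];  Q = [1, 3, 5] / [2, 4, 7] / [6]
  Insert 3 (step 8): P = [1, 3, 8] / [4, 5, 9] / [6, 7];  Q = [1, 3, 5] / [2, 4, 7] / [6, 8]
  Insert 2 (step 9): P = [1, 2, 8] / [3, 5, 9] / [4, 7] / [6];  Q = [1, 3, 5] / [2, 4, 7] / [6, 8] / [9]
Final shape: (3, 3, 2, 1).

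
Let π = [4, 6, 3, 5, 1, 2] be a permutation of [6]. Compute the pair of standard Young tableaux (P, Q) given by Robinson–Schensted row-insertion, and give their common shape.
P = [1, 2] / [3, 5] / [4, 6];  Q = [1, 2] / [3, 4] / [5, 6];  common shape = (2, 2, 2)

Row-insert the values π_1, π_2, … into P one at a time, bumping the leftmost entry strictly greater than the inserted value down to the next row. The recording tableau Q records, in position (i, j), the step at which that cell was added to P.
  Insert 4 (step 1): P = [4];  Q = [1]
  Insert 6 (step 2): P = [4, 6];  Q = [1, 2]
  Insert 3 (step 3): P = [3, 6] / [4];  Q = [1, 2] / [3]
  Insert 5 (step 4): P = [3, 5] / [4, 6];  Q = [1, 2] / [3, 4]
  Insert 1 (step 5): P = [1, 5] / [3, 6] / [4];  Q = [1, 2] / [3, 4] / [5]
  Insert 2 (step 6): P = [1, 2] / [3, 5] / [4, 6];  Q = [1, 2] / [3, 4] / [5, 6]
Final shape: (2, 2, 2).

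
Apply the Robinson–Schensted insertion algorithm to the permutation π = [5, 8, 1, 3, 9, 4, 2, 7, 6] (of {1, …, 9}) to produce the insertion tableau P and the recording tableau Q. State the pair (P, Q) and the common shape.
P = [1, 2, 4, 6] / [3, 7, 9] / [5, 8];  Q = [1, 2, 5, 8] / [3, 4, 6] / [7, 9];  common shape = (4, 3, 2)

Row-insert the values π_1, π_2, … into P one at a time, bumping the leftmost entry strictly greater than the inserted value down to the next row. The recording tableau Q records, in position (i, j), the step at which that cell was added to P.
  Insert 5 (step 1): P = [5];  Q = [1]
  Insert 8 (step 2): P = [5, 8];  Q = [1, 2]
  Insert 1 (step 3): P = [1, 8] / [5];  Q = [1, 2] / [3]
  Insert 3 (step 4): P = [1, 3] / [5, 8];  Q = [1, 2] / [3, 4]
  Insert 9 (step 5): P = [1, 3, 9] / [5, 8];  Q = [1, 2, 5] / [3, 4]
  Insert 4 (step 6): P = [1, 3, 4] / [5, 8, 9];  Q = [1, 2, 5] / [3, 4, 6]
  Insert 2 (step 7): P = [1, 2, 4] / [3, 8, 9] / [5];  Q = [1, 2, 5] / [3, 4, 6] / [7]
  Insert 7 (step 8): P = [1, 2, 4, 7] / [3, 8, 9] / [5];  Q = [1, 2, 5, 8] / [3, 4, 6] / [7]
  Insert 6 (step 9): P = [1, 2, 4, 6] / [3, 7, 9] / [5, 8];  Q = [1, 2, 5, 8] / [3, 4, 6] / [7, 9]
Final shape: (4, 3, 2).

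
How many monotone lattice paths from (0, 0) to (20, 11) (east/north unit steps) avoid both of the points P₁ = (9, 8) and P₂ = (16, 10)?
Number of paths = 53640600

Inclusion–exclusion. Total paths: C(31, 20) = 84672315. Through P₁: C(17, 9)·C(14, 11) = 8848840. Through P₂: C(26, 16)·C(5, 4) = 26558675. Since P₁ is strictly southwest of P₂, a monotone path through both must visit P₁ then P₂; paths through both = C(17, 9)·C(9, 7)·C(5, 4) = 4375800. Avoid both = 84672315 − 8848840 − 26558675 + 4375800 = 53640600.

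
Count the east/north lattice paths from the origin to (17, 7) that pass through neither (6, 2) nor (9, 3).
Number of paths = 170340

Inclusion–exclusion. Total paths: C(24, 17) = 346104. Through P₁: C(8, 6)·C(16, 11) = 122304. Through P₂: C(12, 9)·C(12, 8) = 108900. Since P₁ is strictly southwest of P₂, a monotone path through both must visit P₁ then P₂; paths through both = C(8, 6)·C(4, 3)·C(12, 8) = 55440. Avoid both = 346104 − 122304 − 108900 + 55440 = 170340.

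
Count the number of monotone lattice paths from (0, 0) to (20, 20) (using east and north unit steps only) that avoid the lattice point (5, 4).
Number of paths = 99978464250

Total paths from (0, 0) to (20, 20): C(40, 20) = 137846528820. Paths through (5, 4): (paths (0, 0) → (5, 4)) × (paths (5, 4) → (20, 20)) = C(9, 5) · C(31, 15) = 126 · 300540195 = 37868064570. Avoidance count = 137846528820 − 37868064570 = 99978464250.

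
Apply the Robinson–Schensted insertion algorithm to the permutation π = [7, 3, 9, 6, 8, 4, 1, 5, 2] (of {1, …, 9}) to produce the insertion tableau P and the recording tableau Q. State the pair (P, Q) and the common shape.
P = [1, 2, 5] / [3, 4] / [6, 8] / [7, 9];  Q = [1, 3, 5] / [2, 4] / [6, 8] / [7, 9];  common shape = (3, 2, 2, 2)

Row-insert the values π_1, π_2, … into P one at a time, bumping the leftmost entry strictly greater than the inserted value down to the next row. The recording tableau Q records, in position (i, j), the step at which that cell was added to P.
  Insert 7 (step 1): P = [7];  Q = [1]
  Insert 3 (step 2): P = [3] / [7];  Q = [1] / [2]
  Insert 9 (step 3): P = [3, 9] / [7];  Q = [1, 3] / [2]
  Insert 6 (step 4): P = [3, 6] / [7, 9];  Q = [1, 3] / [2, 4]
  Insert 8 (step 5): P = [3, 6, 8] / [7, 9];  Q = [1, 3, 5] / [2, 4]
  Insert 4 (step 6): P = [3, 4, 8] / [6, 9] / [7];  Q = [1, 3, 5] / [2, 4] / [6]
  Insert 1 (step 7): P = [1, 4, 8] / [3, 9] / [6] / [7];  Q = [1, 3, 5] / [2, 4] / [6] / [7]
  Insert 5 (step 8): P = [1, 4, 5] / [3, 8] / [6, 9] / [7];  Q = [1, 3, 5] / [2, 4] / [6, 8] / [7]
  Insert 2 (step 9): P = [1, 2, 5] / [3, 4] / [6, 8] / [7, 9];  Q = [1, 3, 5] / [2, 4] / [6, 8] / [7, 9]
Final shape: (3, 2, 2, 2).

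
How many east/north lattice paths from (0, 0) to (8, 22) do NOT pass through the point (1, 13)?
Number of paths = 5692765

Total paths from (0, 0) to (8, 22): C(30, 8) = 5852925. Paths through (1, 13): (paths (0, 0) → (1, 13)) × (paths (1, 13) → (8, 22)) = C(14, 1) · C(16, 7) = 14 · 11440 = 160160. Avoidance count = 5852925 − 160160 = 5692765.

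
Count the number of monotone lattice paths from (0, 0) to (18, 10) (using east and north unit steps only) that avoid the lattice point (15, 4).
Number of paths = 12797526

Total paths from (0, 0) to (18, 10): C(28, 18) = 13123110. Paths through (15, 4): (paths (0, 0) → (15, 4)) × (paths (15, 4) → (18, 10)) = C(19, 15) · C(9, 3) = 3876 · 84 = 325584. Avoidance count = 13123110 − 325584 = 12797526.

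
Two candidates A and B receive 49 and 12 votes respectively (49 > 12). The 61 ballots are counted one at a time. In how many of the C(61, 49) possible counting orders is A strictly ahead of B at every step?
Strict-lead orderings = 1056658719675

Total orderings of the 61 votes with 49 for A: C(61, 49) = 1742058970275. By the Bertrand ballot formula (Cycle Lemma / reflection principle), the number of orderings in which A is strictly ahead of B throughout is (p − q)/(p + q) · C(p + q, p) = (49 − 12)/(49 + 12) · 1742058970275 = 1056658719675.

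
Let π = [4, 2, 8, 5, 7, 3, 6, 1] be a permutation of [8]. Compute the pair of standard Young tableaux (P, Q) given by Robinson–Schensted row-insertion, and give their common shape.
P = [1, 3, 6] / [2, 5, 7] / [4] / [8];  Q = [1, 3, 5] / [2, 4, 7] / [6] / [8];  common shape = (3, 3, 1, 1)

Row-insert the values π_1, π_2, … into P one at a time, bumping the leftmost entry strictly greater than the inserted value down to the next row. The recording tableau Q records, in position (i, j), the step at which that cell was added to P.
  Insert 4 (step 1): P = [4];  Q = [1]
  Insert 2 (step 2): P = [2] / [4];  Q = [1] / [2]
  Insert 8 (step 3): P = [2, 8] / [4];  Q = [1, 3] / [2]
  Insert 5 (step 4): P = [2, 5] / [4, 8];  Q = [1, 3] / [2, 4]
  Insert 7 (step 5): P = [2, 5, 7] / [4, 8];  Q = [1, 3, 5] / [2, 4]
  Insert 3 (step 6): P = [2, 3, 7] / [4, 5] / [8];  Q = [1, 3, 5] / [2, 4] / [6]
  Insert 6 (step 7): P = [2, 3, 6] / [4, 5, 7] / [8];  Q = [1, 3, 5] / [2, 4, 7] / [6]
  Insert 1 (step 8): P = [1, 3, 6] / [2, 5, 7] / [4] / [8];  Q = [1, 3, 5] / [2, 4, 7] / [6] / [8]
Final shape: (3, 3, 1, 1).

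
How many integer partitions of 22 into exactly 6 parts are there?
p(22, 6 parts) = 136

Partitions of n into exactly k parts are in bijection with partitions of n − k into at most k parts (subtract 1 from each part). So p(22, exactly 6) = p(16, parts ≤ 6). Computing via the recurrence p(m, j) = p(m, j−1) + p(m−j, j) gives 136.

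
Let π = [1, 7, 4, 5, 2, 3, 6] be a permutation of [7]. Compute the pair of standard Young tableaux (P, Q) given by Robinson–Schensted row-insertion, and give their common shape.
P = [1, 2, 3, 6] / [4, 5] / [7];  Q = [1, 2, 4, 7] / [3, 6] / [5];  common shape = (4, 2, 1)

Row-insert the values π_1, π_2, … into P one at a time, bumping the leftmost entry strictly greater than the inserted value down to the next row. The recording tableau Q records, in position (i, j), the step at which that cell was added to P.
  Insert 1 (step 1): P = [1];  Q = [1]
  Insert 7 (step 2): P = [1, 7];  Q = [1, 2]
  Insert 4 (step 3): P = [1, 4] / [7];  Q = [1, 2] / [3]
  Insert 5 (step 4): P = [1, 4, 5] / [7];  Q = [1, 2, 4] / [3]
  Insert 2 (step 5): P = [1, 2, 5] / [4] / [7];  Q = [1, 2, 4] / [3] / [5]
  Insert 3 (step 6): P = [1, 2, 3] / [4, 5] / [7];  Q = [1, 2, 4] / [3, 6] / [5]
  Insert 6 (step 7): P = [1, 2, 3, 6] / [4, 5] / [7];  Q = [1, 2, 4, 7] / [3, 6] / [5]
Final shape: (4, 2, 1).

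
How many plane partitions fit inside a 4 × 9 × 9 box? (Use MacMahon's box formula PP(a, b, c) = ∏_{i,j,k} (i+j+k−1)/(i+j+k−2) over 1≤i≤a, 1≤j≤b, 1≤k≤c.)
PP(4, 9, 9) = 1832516612010448

Evaluate the triple product over i = 1..4, j = 1..9, k = 1..9. The factors are (2/1) · (3/2) · (4/3) · (5/4) · (6/5) · (7/6) · (8/7) · (9/8) · … (324 factors total). The numerators and denominators telescope so the product is an integer; carrying out the multiplication exactly gives PP(4, 9, 9) = 1832516612010448.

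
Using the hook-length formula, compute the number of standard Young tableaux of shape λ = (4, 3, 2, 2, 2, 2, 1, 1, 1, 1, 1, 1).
# SYT of shape (4, 3, 2, 2, 2, 2, 1, 1, 1, 1, 1, 1) = 13294680

Hook-length formula: f^λ = n! / Π hook(c), product over all cells c of the Young diagram. For λ = (4, 3, 2, 2, 2, 2, 1, 1, 1, 1, 1, 1), n = 21 boxes. Hook lengths by row (left-to-right, top-to-bottom): [15, 8, 3, 1]; [13, 6, 1]; [11, 4]; [10, 3]; [9, 2]; [8, 1]; [6]; [5]; [4]; [3]; [2]; [1]. Product of hooks = 3842961408000. So f^λ = 21! / 3842961408000 = 51090942171709440000 / 3842961408000 = 13294680.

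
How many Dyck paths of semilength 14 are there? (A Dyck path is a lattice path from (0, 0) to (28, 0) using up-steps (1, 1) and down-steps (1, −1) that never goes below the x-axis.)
C_14 = 2674440

These Dyck paths are counted by the Catalan number C_n = (1/(n + 1)) · C(2n, n). For n = 14: C_14 = (1/15) · C(28, 14) = 40116600/15 = 2674440.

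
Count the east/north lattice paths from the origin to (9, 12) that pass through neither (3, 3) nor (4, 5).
Number of paths = 141558

Inclusion–exclusion. Total paths: C(21, 9) = 293930. Through P₁: C(6, 3)·C(15, 6) = 100100. Through P₂: C(9, 4)·C(12, 5) = 99792. Since P₁ is strictly southwest of P₂, a monotone path through both must visit P₁ then P₂; paths through both = C(6, 3)·C(3, 1)·C(12, 5) = 47520. Avoid both = 293930 − 100100 − 99792 + 47520 = 141558.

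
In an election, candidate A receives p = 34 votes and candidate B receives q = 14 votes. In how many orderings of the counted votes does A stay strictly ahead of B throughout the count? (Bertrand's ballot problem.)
Strict-lead orderings = 200966926350

Total orderings of the 48 votes with 34 for A: C(48, 34) = 482320623240. By the Bertrand ballot formula (Cycle Lemma / reflection principle), the number of orderings in which A is strictly ahead of B throughout is (p − q)/(p + q) · C(p + q, p) = (34 − 14)/(34 + 14) · 482320623240 = 200966926350.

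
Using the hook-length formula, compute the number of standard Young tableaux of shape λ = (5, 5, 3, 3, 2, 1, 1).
# SYT of shape (5, 5, 3, 3, 2, 1, 1) = 136047600

Hook-length formula: f^λ = n! / Π hook(c), product over all cells c of the Young diagram. For λ = (5, 5, 3, 3, 2, 1, 1), n = 20 boxes. Hook lengths by row (left-to-right, top-to-bottom): [11, 8, 6, 3, 2]; [10, 7, 5, 2, 1]; [7, 4, 2]; [6, 3, 1]; [4, 1]; [2]; [1]. Product of hooks = 17882726400. So f^λ = 20! / 17882726400 = 2432902008176640000 / 17882726400 = 136047600.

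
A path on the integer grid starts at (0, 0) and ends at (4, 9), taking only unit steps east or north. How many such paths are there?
Number of paths = 715

A monotone lattice path from (0, 0) to (4, 9) consists of 4 east steps and 9 north steps in some order, so it is determined by which 4 of the 13 steps are east. The count is C(13, 4) = 715.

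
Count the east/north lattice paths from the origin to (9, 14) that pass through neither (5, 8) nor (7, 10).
Number of paths = 371030

Inclusion–exclusion. Total paths: C(23, 9) = 817190. Through P₁: C(13, 5)·C(10, 4) = 270270. Through P₂: C(17, 7)·C(6, 2) = 291720. Since P₁ is strictly southwest of P₂, a monotone path through both must visit P₁ then P₂; paths through both = C(13, 5)·C(4, 2)·C(6, 2) = 115830. Avoid both = 817190 − 270270 − 291720 + 115830 = 371030.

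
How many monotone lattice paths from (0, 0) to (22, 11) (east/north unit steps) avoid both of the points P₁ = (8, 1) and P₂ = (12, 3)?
Number of paths = 161882856

Inclusion–exclusion. Total paths: C(33, 22) = 193536720. Through P₁: C(9, 8)·C(24, 14) = 17651304. Through P₂: C(15, 12)·C(18, 10) = 19909890. Since P₁ is strictly southwest of P₂, a monotone path through both must visit P₁ then P₂; paths through both = C(9, 8)·C(6, 4)·C(18, 10) = 5907330. Avoid both = 193536720 − 17651304 − 19909890 + 5907330 = 161882856.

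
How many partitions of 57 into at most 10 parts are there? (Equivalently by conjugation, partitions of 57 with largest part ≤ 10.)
p(57, parts ≤ 10) = 141136

Use the recurrence p(n, m) = p(n, m−1) + p(n−m, m): either the largest part is < m (count p(n, m−1)) or the largest part is exactly m (remove one copy of m, count p(n−m, m)). With p(0, ·) = 1 this gives p(57, parts ≤ 10) = 141136. (By conjugating Young diagrams, this also counts partitions of 57 into at most 10 parts.)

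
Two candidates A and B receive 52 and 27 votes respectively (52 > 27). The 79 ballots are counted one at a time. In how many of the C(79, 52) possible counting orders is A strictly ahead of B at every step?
Strict-lead orderings = 322343910120248162300

Total orderings of the 79 votes with 52 for A: C(79, 52) = 1018606755979984192868. By the Bertrand ballot formula (Cycle Lemma / reflection principle), the number of orderings in which A is strictly ahead of B throughout is (p − q)/(p + q) · C(p + q, p) = (52 − 27)/(52 + 27) · 1018606755979984192868 = 322343910120248162300.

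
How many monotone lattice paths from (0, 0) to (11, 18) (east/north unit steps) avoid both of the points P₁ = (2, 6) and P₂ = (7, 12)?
Number of paths = 18502330

Inclusion–exclusion. Total paths: C(29, 11) = 34597290. Through P₁: C(8, 2)·C(21, 9) = 8230040. Through P₂: C(19, 7)·C(10, 4) = 10581480. Since P₁ is strictly southwest of P₂, a monotone path through both must visit P₁ then P₂; paths through both = C(8, 2)·C(11, 5)·C(10, 4) = 2716560. Avoid both = 34597290 − 8230040 − 10581480 + 2716560 = 18502330.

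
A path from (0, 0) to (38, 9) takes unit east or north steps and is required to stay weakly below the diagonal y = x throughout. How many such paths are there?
Number of paths = 1048191650

By the reflection principle (André's argument), the number of monotone paths to (38, 9) with n ≤ m that never go above y = x is C(47, 38) − C(47, 39) = 1362649145 − 314457495 = 1048191650.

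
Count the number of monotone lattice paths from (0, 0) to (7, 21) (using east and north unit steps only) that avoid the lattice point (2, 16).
Number of paths = 1145484

Total paths from (0, 0) to (7, 21): C(28, 7) = 1184040. Paths through (2, 16): (paths (0, 0) → (2, 16)) × (paths (2, 16) → (7, 21)) = C(18, 2) · C(10, 5) = 153 · 252 = 38556. Avoidance count = 1184040 − 38556 = 1145484.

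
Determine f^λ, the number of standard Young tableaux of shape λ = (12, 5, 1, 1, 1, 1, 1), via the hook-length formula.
# SYT of shape (12, 5, 1, 1, 1, 1, 1) = 36212176

Hook-length formula: f^λ = n! / Π hook(c), product over all cells c of the Young diagram. For λ = (12, 5, 1, 1, 1, 1, 1), n = 22 boxes. Hook lengths by row (left-to-right, top-to-bottom): [18, 12, 11, 10, 9, 7, 6, 5, 4, 3, 2, 1]; [10, 4, 3, 2, 1]; [5]; [4]; [3]; [2]; [1]. Product of hooks = 31039303680000. So f^λ = 22! / 31039303680000 = 1124000727777607680000 / 31039303680000 = 36212176.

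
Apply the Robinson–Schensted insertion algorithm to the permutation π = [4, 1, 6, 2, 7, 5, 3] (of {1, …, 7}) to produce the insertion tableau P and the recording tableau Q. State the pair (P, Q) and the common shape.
P = [1, 2, 3] / [4, 5, 7] / [6];  Q = [1, 3, 5] / [2, 4, 6] / [7];  common shape = (3, 3, 1)

Row-insert the values π_1, π_2, … into P one at a time, bumping the leftmost entry strictly greater than the inserted value down to the next row. The recording tableau Q records, in position (i, j), the step at which that cell was added to P.
  Insert 4 (step 1): P = [4];  Q = [1]
  Insert 1 (step 2): P = [1] / [4];  Q = [1] / [2]
  Insert 6 (step 3): P = [1, 6] / [4];  Q = [1, 3] / [2]
  Insert 2 (step 4): P = [1, 2] / [4, 6];  Q = [1, 3] / [2, 4]
  Insert 7 (step 5): P = [1, 2, 7] / [4, 6];  Q = [1, 3, 5] / [2, 4]
  Insert 5 (step 6): P = [1, 2, 5] / [4, 6, 7];  Q = [1, 3, 5] / [2, 4, 6]
  Insert 3 (step 7): P = [1, 2, 3] / [4, 5, 7] / [6];  Q = [1, 3, 5] / [2, 4, 6] / [7]
Final shape: (3, 3, 1).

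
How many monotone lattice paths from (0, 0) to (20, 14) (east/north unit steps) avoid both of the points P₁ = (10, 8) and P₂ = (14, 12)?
Number of paths = 856911656

Inclusion–exclusion. Total paths: C(34, 20) = 1391975640. Through P₁: C(18, 10)·C(16, 10) = 350414064. Through P₂: C(26, 14)·C(8, 6) = 270415600. Since P₁ is strictly southwest of P₂, a monotone path through both must visit P₁ then P₂; paths through both = C(18, 10)·C(8, 4)·C(8, 6) = 85765680. Avoid both = 1391975640 − 350414064 − 270415600 + 85765680 = 856911656.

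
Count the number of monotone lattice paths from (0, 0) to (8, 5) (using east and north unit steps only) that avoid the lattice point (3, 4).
Number of paths = 1077

Total paths from (0, 0) to (8, 5): C(13, 8) = 1287. Paths through (3, 4): (paths (0, 0) → (3, 4)) × (paths (3, 4) → (8, 5)) = C(7, 3) · C(6, 5) = 35 · 6 = 210. Avoidance count = 1287 − 210 = 1077.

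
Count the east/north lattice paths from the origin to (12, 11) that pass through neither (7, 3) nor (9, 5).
Number of paths = 1089950

Inclusion–exclusion. Total paths: C(23, 12) = 1352078. Through P₁: C(10, 7)·C(13, 5) = 154440. Through P₂: C(14, 9)·C(9, 3) = 168168. Since P₁ is strictly southwest of P₂, a monotone path through both must visit P₁ then P₂; paths through both = C(10, 7)·C(4, 2)·C(9, 3) = 60480. Avoid both = 1352078 − 154440 − 168168 + 60480 = 1089950.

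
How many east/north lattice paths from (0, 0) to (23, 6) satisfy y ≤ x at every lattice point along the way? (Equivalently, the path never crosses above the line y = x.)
Number of paths = 356265

By the reflection principle (André's argument), the number of monotone paths to (23, 6) with n ≤ m that never go above y = x is C(29, 23) − C(29, 24) = 475020 − 118755 = 356265.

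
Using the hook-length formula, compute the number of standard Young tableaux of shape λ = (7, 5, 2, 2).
# SYT of shape (7, 5, 2, 2) = 320320

Hook-length formula: f^λ = n! / Π hook(c), product over all cells c of the Young diagram. For λ = (7, 5, 2, 2), n = 16 boxes. Hook lengths by row (left-to-right, top-to-bottom): [10, 9, 6, 5, 4, 2, 1]; [7, 6, 3, 2, 1]; [3, 2]; [2, 1]. Product of hooks = 65318400. So f^λ = 16! / 65318400 = 20922789888000 / 65318400 = 320320.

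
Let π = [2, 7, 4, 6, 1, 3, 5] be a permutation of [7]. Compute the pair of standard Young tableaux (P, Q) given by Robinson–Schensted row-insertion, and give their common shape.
P = [1, 3, 5] / [2, 4, 6] / [7];  Q = [1, 2, 4] / [3, 6, 7] / [5];  common shape = (3, 3, 1)

Row-insert the values π_1, π_2, … into P one at a time, bumping the leftmost entry strictly greater than the inserted value down to the next row. The recording tableau Q records, in position (i, j), the step at which that cell was added to P.
  Insert 2 (step 1): P = [2];  Q = [1]
  Insert 7 (step 2): P = [2, 7];  Q = [1, 2]
  Insert 4 (step 3): P = [2, 4] / [7];  Q = [1, 2] / [3]
  Insert 6 (step 4): P = [2, 4, 6] / [7];  Q = [1, 2, 4] / [3]
  Insert 1 (step 5): P = [1, 4, 6] / [2] / [7];  Q = [1, 2, 4] / [3] / [5]
  Insert 3 (step 6): P = [1, 3, 6] / [2, 4] / [7];  Q = [1, 2, 4] / [3, 6] / [5]
  Insert 5 (step 7): P = [1, 3, 5] / [2, 4, 6] / [7];  Q = [1, 2, 4] / [3, 6, 7] / [5]
Final shape: (3, 3, 1).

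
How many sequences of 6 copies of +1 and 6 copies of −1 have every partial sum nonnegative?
C_6 = 132

These ballot sequences are counted by the Catalan number C_n = (1/(n + 1)) · C(2n, n). For n = 6: C_6 = (1/7) · C(12, 6) = 924/7 = 132.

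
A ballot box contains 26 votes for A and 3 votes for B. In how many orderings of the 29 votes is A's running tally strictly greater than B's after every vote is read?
Strict-lead orderings = 2898

Total orderings of the 29 votes with 26 for A: C(29, 26) = 3654. By the Bertrand ballot formula (Cycle Lemma / reflection principle), the number of orderings in which A is strictly ahead of B throughout is (p − q)/(p + q) · C(p + q, p) = (26 − 3)/(26 + 3) · 3654 = 2898.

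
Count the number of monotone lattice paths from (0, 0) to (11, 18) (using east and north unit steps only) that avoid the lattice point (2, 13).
Number of paths = 34387080

Total paths from (0, 0) to (11, 18): C(29, 11) = 34597290. Paths through (2, 13): (paths (0, 0) → (2, 13)) × (paths (2, 13) → (11, 18)) = C(15, 2) · C(14, 9) = 105 · 2002 = 210210. Avoidance count = 34597290 − 210210 = 34387080.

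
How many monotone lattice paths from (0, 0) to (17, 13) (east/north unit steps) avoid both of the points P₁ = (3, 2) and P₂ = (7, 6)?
Number of paths = 55426682

Inclusion–exclusion. Total paths: C(30, 17) = 119759850. Through P₁: C(5, 3)·C(25, 14) = 44574000. Through P₂: C(13, 7)·C(17, 10) = 33372768. Since P₁ is strictly southwest of P₂, a monotone path through both must visit P₁ then P₂; paths through both = C(5, 3)·C(8, 4)·C(17, 10) = 13613600. Avoid both = 119759850 − 44574000 − 33372768 + 13613600 = 55426682.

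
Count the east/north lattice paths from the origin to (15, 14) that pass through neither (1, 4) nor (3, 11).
Number of paths = 67668760

Inclusion–exclusion. Total paths: C(29, 15) = 77558760. Through P₁: C(5, 1)·C(24, 14) = 9806280. Through P₂: C(14, 3)·C(15, 12) = 165620. Since P₁ is strictly southwest of P₂, a monotone path through both must visit P₁ then P₂; paths through both = C(5, 1)·C(9, 2)·C(15, 12) = 81900. Avoid both = 77558760 − 9806280 − 165620 + 81900 = 67668760.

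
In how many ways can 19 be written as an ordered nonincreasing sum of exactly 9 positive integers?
p(19, 9 parts) = 41

Partitions of n into exactly k parts are in bijection with partitions of n − k into at most k parts (subtract 1 from each part). So p(19, exactly 9) = p(10, parts ≤ 9). Computing via the recurrence p(m, j) = p(m, j−1) + p(m−j, j) gives 41.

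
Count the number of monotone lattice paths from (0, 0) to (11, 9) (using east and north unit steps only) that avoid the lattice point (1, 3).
Number of paths = 135928

Total paths from (0, 0) to (11, 9): C(20, 11) = 167960. Paths through (1, 3): (paths (0, 0) → (1, 3)) × (paths (1, 3) → (11, 9)) = C(4, 1) · C(16, 10) = 4 · 8008 = 32032. Avoidance count = 167960 − 32032 = 135928.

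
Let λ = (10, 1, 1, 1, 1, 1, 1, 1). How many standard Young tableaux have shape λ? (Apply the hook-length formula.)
# SYT of shape (10, 1, 1, 1, 1, 1, 1, 1) = 11440

Hook-length formula: f^λ = n! / Π hook(c), product over all cells c of the Young diagram. For λ = (10, 1, 1, 1, 1, 1, 1, 1), n = 17 boxes. Hook lengths by row (left-to-right, top-to-bottom): [17, 9, 8, 7, 6, 5, 4, 3, 2, 1]; [7]; [6]; [5]; [4]; [3]; [2]; [1]. Product of hooks = 31091558400. So f^λ = 17! / 31091558400 = 355687428096000 / 31091558400 = 11440.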